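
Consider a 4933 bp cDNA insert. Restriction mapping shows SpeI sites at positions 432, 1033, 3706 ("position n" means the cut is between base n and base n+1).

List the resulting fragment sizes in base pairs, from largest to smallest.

2673, 1227, 601, 432 bp

Linear molecule, 3 cuts → 4 fragments:
  432 − 0 = 432 bp
  1033 − 432 = 601 bp
  3706 − 1033 = 2673 bp
  4933 − 3706 = 1227 bp
Sorted largest to smallest: 2673, 1227, 601, 432 bp.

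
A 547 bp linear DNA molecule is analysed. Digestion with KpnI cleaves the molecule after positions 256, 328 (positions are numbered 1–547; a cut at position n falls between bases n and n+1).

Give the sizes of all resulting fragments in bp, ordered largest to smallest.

256, 219, 72 bp

Linear molecule, 2 cuts → 3 fragments:
  256 − 0 = 256 bp
  328 − 256 = 72 bp
  547 − 328 = 219 bp
Sorted largest to smallest: 256, 219, 72 bp.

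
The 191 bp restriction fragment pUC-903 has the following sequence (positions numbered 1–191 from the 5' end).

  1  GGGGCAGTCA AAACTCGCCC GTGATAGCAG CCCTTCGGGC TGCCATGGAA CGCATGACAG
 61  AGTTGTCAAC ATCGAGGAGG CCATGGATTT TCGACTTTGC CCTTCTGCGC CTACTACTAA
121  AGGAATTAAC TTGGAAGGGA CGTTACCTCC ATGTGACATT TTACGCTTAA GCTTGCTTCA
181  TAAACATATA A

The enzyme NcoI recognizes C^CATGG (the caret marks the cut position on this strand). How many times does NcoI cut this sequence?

CCATGG occurs starting at positions 43, 81.
NcoI cuts at 2 sites.

2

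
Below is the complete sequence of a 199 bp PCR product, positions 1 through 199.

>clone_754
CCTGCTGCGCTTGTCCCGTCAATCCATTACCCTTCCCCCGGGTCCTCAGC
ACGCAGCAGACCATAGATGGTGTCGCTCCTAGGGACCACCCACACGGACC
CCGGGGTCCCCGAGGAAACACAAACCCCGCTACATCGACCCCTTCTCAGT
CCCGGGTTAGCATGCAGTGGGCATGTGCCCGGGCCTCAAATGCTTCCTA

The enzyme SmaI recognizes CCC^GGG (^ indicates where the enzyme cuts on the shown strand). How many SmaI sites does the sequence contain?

4

CCCGGG occurs starting at positions 37, 100, 151, 178.
SmaI cuts at 4 sites.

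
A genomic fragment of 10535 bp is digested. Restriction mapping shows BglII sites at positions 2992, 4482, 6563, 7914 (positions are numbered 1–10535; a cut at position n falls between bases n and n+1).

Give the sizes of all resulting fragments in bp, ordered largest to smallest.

2992, 2621, 2081, 1490, 1351 bp

Linear molecule, 4 cuts → 5 fragments:
  2992 − 0 = 2992 bp
  4482 − 2992 = 1490 bp
  6563 − 4482 = 2081 bp
  7914 − 6563 = 1351 bp
  10535 − 7914 = 2621 bp
Sorted largest to smallest: 2992, 2621, 2081, 1490, 1351 bp.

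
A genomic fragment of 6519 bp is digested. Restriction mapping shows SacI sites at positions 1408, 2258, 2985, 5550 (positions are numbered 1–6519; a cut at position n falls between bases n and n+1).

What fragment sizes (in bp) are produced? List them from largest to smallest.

Linear molecule, 4 cuts → 5 fragments:
  1408 − 0 = 1408 bp
  2258 − 1408 = 850 bp
  2985 − 2258 = 727 bp
  5550 − 2985 = 2565 bp
  6519 − 5550 = 969 bp
Sorted largest to smallest: 2565, 1408, 969, 850, 727 bp.

2565, 1408, 969, 850, 727 bp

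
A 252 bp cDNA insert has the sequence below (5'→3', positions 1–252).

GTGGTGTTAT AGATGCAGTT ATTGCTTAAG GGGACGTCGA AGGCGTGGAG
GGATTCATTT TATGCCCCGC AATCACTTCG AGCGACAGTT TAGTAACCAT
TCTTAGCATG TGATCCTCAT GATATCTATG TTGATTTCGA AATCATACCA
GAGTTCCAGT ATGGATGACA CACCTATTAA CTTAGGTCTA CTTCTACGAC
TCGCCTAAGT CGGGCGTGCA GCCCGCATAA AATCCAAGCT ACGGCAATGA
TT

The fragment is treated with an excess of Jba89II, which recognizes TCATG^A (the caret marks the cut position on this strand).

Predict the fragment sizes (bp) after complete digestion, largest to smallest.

The Jba89II site (TCATGA) starts at position 117.
Jba89II cuts after base 5 of each site (before the last base), so after position 121.
Linear molecule, 1 cut → 2 fragments:
  1–121 → 121 bp
  122–252 → 131 bp
Sorted largest to smallest: 131, 121 bp.

131, 121 bp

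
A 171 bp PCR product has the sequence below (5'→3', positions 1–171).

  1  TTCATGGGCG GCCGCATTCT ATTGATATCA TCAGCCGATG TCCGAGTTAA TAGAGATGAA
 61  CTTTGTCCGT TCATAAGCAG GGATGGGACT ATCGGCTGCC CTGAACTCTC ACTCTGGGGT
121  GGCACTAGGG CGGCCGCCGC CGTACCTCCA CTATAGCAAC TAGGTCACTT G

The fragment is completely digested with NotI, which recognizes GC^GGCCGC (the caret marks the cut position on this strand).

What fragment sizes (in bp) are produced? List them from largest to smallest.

122, 40, 9 bp

NotI sites (GCGGCCGC) start at positions 8, 130.
NotI cuts after base 2 of each site, so after positions 9, 131.
Linear molecule, 2 cuts → 3 fragments:
  1–9 → 9 bp
  10–131 → 122 bp
  132–171 → 40 bp
Sorted largest to smallest: 122, 40, 9 bp.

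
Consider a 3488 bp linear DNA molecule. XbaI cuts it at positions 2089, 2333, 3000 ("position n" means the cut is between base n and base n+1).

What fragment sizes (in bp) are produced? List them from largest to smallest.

Linear molecule, 3 cuts → 4 fragments:
  2089 − 0 = 2089 bp
  2333 − 2089 = 244 bp
  3000 − 2333 = 667 bp
  3488 − 3000 = 488 bp
Sorted largest to smallest: 2089, 667, 488, 244 bp.

2089, 667, 488, 244 bp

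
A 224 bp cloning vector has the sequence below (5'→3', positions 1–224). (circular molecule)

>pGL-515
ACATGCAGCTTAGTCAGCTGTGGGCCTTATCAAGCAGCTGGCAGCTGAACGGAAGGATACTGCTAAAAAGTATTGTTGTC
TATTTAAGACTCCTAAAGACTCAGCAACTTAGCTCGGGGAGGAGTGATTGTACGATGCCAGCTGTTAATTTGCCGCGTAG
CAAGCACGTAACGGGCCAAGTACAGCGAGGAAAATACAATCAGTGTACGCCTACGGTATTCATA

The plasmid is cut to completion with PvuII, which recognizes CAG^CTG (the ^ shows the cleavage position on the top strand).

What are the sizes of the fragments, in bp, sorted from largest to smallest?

100, 97, 20, 7 bp

PvuII sites (CAGCTG) start at positions 15, 35, 42, 139.
PvuII cuts after base 3 of each site, so after positions 17, 37, 44, 141.
Circular molecule, 4 cuts → 4 fragments:
  18–37 → 20 bp
  38–44 → 7 bp
  45–141 → 97 bp
  142–224 then 1–17 → 83 + 17 = 100 bp
Sorted largest to smallest: 100, 97, 20, 7 bp.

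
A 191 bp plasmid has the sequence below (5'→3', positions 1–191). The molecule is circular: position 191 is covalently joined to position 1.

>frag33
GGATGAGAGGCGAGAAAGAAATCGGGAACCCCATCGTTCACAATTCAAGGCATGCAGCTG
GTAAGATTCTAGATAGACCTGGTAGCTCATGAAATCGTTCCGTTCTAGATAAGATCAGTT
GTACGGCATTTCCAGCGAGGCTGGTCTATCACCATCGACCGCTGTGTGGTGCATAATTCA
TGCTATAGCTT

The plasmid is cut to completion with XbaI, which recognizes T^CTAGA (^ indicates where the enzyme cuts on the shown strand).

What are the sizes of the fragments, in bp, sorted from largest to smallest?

XbaI sites (TCTAGA) start at positions 68, 104.
XbaI cuts after the first base of each site, so after positions 68, 104.
Circular molecule, 2 cuts → 2 fragments:
  69–104 → 36 bp
  105–191 then 1–68 → 87 + 68 = 155 bp
Sorted largest to smallest: 155, 36 bp.

155, 36 bp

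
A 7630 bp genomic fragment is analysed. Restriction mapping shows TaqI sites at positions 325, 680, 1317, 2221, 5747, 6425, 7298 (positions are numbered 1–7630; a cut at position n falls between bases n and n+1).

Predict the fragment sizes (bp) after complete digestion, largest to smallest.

Linear molecule, 7 cuts → 8 fragments:
  325 − 0 = 325 bp
  680 − 325 = 355 bp
  1317 − 680 = 637 bp
  2221 − 1317 = 904 bp
  5747 − 2221 = 3526 bp
  6425 − 5747 = 678 bp
  7298 − 6425 = 873 bp
  7630 − 7298 = 332 bp
Sorted largest to smallest: 3526, 904, 873, 678, 637, 355, 332, 325 bp.

3526, 904, 873, 678, 637, 355, 332, 325 bp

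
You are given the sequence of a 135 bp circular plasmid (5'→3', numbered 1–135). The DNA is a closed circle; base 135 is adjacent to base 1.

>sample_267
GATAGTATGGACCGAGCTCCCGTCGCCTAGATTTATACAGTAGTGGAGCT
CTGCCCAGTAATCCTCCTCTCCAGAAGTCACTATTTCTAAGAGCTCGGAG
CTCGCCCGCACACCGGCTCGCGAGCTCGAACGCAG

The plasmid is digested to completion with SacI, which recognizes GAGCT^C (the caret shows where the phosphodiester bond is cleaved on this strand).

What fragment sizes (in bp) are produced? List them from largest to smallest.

45, 32, 27, 24, 7 bp

SacI sites (GAGCTC) start at positions 14, 46, 91, 98, 122.
SacI cuts after base 5 of each site (before the last base), so after positions 18, 50, 95, 102, 126.
Circular molecule, 5 cuts → 5 fragments:
  19–50 → 32 bp
  51–95 → 45 bp
  96–102 → 7 bp
  103–126 → 24 bp
  127–135 then 1–18 → 9 + 18 = 27 bp
Sorted largest to smallest: 45, 32, 27, 24, 7 bp.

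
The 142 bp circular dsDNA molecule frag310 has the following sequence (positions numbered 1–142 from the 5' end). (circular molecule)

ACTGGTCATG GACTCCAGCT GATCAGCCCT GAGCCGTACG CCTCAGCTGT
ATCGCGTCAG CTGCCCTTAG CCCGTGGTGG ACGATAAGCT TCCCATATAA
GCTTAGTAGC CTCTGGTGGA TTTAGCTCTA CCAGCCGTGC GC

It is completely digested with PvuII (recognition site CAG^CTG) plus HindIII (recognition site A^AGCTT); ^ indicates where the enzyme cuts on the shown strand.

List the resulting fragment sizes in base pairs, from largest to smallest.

61, 28, 26, 14, 13 bp

PvuII sites (CAGCTG) start at positions 16, 44, 58.
PvuII cuts after base 3 of each site, so after positions 18, 46, 60.
HindIII sites (AAGCTT) start at positions 86, 99.
HindIII cuts after the first base of each site, so after positions 86, 99.
Combined cut positions: 18, 46, 60, 86, 99.
Circular molecule, 5 cuts → 5 fragments:
  19–46 → 28 bp
  47–60 → 14 bp
  61–86 → 26 bp
  87–99 → 13 bp
  100–142 then 1–18 → 43 + 18 = 61 bp
Sorted largest to smallest: 61, 28, 26, 14, 13 bp.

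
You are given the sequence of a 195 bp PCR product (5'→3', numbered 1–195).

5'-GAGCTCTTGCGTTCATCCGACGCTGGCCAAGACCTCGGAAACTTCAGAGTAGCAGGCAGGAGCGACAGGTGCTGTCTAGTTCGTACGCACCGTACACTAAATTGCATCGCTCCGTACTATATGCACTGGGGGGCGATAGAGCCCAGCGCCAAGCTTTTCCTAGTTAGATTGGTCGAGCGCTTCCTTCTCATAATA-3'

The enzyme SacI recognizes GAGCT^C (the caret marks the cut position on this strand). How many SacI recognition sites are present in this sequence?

1

GAGCTC occurs starting at position 1.
SacI cuts at 1 site.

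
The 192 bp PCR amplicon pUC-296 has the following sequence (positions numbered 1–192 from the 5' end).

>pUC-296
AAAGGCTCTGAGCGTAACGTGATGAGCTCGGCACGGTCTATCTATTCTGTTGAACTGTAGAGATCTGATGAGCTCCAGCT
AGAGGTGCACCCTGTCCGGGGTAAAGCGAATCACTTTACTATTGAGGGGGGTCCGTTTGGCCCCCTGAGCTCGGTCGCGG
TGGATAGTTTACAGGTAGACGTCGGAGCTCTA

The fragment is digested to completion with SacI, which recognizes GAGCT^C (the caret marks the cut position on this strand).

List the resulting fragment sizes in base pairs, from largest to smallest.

77, 46, 38, 28, 3 bp

SacI sites (GAGCTC) start at positions 24, 70, 147, 185.
SacI cuts after base 5 of each site (before the last base), so after positions 28, 74, 151, 189.
Linear molecule, 4 cuts → 5 fragments:
  1–28 → 28 bp
  29–74 → 46 bp
  75–151 → 77 bp
  152–189 → 38 bp
  190–192 → 3 bp
Sorted largest to smallest: 77, 46, 38, 28, 3 bp.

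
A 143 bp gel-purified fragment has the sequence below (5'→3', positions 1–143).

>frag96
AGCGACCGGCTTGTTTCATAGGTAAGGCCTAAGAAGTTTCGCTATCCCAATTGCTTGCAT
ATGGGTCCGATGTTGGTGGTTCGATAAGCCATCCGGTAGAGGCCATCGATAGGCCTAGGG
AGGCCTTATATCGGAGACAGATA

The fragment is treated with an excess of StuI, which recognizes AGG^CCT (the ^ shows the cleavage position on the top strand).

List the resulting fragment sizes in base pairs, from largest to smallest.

StuI sites (AGGCCT) start at positions 25, 111, 121.
StuI cuts after base 3 of each site, so after positions 27, 113, 123.
Linear molecule, 3 cuts → 4 fragments:
  1–27 → 27 bp
  28–113 → 86 bp
  114–123 → 10 bp
  124–143 → 20 bp
Sorted largest to smallest: 86, 27, 20, 10 bp.

86, 27, 20, 10 bp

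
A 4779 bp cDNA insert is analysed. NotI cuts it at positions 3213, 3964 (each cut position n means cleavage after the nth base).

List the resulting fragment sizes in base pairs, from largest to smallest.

Linear molecule, 2 cuts → 3 fragments:
  3213 − 0 = 3213 bp
  3964 − 3213 = 751 bp
  4779 − 3964 = 815 bp
Sorted largest to smallest: 3213, 815, 751 bp.

3213, 815, 751 bp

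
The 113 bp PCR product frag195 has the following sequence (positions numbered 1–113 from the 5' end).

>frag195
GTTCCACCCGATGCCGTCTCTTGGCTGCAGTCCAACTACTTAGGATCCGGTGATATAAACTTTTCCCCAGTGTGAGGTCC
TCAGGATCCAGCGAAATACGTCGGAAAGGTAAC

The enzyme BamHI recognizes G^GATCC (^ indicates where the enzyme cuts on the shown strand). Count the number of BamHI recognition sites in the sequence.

GGATCC occurs starting at positions 43, 84.
BamHI cuts at 2 sites.

2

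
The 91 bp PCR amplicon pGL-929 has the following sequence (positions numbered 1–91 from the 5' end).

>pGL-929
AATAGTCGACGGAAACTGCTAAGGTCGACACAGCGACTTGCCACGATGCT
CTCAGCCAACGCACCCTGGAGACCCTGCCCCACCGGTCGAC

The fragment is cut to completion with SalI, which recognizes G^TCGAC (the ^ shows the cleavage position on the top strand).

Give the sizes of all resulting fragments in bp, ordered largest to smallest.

SalI sites (GTCGAC) start at positions 5, 24, 86.
SalI cuts after the first base of each site, so after positions 5, 24, 86.
Linear molecule, 3 cuts → 4 fragments:
  1–5 → 5 bp
  6–24 → 19 bp
  25–86 → 62 bp
  87–91 → 5 bp
Sorted largest to smallest: 62, 19, 5, 5 bp.

62, 19, 5, 5 bp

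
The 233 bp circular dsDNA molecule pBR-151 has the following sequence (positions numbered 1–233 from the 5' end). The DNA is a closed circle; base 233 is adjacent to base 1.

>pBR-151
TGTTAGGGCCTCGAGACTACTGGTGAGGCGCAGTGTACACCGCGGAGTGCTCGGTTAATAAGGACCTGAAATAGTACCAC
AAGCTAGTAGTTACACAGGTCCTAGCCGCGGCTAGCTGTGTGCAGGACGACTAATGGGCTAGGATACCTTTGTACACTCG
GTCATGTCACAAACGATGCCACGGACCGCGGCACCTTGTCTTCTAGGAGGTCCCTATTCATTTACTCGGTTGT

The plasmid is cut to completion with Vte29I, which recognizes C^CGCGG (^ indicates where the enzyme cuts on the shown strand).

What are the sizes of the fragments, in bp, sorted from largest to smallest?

Vte29I sites (CCGCGG) start at positions 40, 106, 186.
Vte29I cuts after the first base of each site, so after positions 40, 106, 186.
Circular molecule, 3 cuts → 3 fragments:
  41–106 → 66 bp
  107–186 → 80 bp
  187–233 then 1–40 → 47 + 40 = 87 bp
Sorted largest to smallest: 87, 80, 66 bp.

87, 80, 66 bp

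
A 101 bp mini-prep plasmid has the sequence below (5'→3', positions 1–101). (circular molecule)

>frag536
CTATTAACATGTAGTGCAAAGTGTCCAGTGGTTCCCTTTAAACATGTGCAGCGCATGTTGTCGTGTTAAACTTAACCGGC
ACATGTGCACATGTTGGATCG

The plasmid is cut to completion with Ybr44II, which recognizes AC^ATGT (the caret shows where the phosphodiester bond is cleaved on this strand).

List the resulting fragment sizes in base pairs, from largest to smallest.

Ybr44II sites (ACATGT) start at positions 7, 42, 81, 89.
Ybr44II cuts after base 2 of each site, so after positions 8, 43, 82, 90.
Circular molecule, 4 cuts → 4 fragments:
  9–43 → 35 bp
  44–82 → 39 bp
  83–90 → 8 bp
  91–101 then 1–8 → 11 + 8 = 19 bp
Sorted largest to smallest: 39, 35, 19, 8 bp.

39, 35, 19, 8 bp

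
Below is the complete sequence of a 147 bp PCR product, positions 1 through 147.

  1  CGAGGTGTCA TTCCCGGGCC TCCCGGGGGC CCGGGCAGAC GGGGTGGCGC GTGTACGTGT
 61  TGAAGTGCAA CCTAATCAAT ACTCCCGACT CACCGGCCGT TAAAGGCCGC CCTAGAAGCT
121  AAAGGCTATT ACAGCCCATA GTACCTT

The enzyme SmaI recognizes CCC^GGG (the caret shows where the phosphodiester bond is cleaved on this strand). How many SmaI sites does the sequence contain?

CCCGGG occurs starting at positions 13, 22, 30.
SmaI cuts at 3 sites.

3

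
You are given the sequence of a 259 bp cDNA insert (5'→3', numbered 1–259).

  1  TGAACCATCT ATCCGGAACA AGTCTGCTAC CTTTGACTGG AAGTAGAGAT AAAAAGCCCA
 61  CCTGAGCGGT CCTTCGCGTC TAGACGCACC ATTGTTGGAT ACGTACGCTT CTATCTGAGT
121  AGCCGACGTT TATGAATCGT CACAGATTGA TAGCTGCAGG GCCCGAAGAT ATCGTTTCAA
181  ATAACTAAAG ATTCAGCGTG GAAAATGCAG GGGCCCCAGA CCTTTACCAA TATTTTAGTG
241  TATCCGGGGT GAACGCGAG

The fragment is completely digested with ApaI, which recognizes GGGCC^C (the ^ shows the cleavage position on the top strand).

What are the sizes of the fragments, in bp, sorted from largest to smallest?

163, 52, 44 bp

ApaI sites (GGGCCC) start at positions 159, 211.
ApaI cuts after base 5 of each site (before the last base), so after positions 163, 215.
Linear molecule, 2 cuts → 3 fragments:
  1–163 → 163 bp
  164–215 → 52 bp
  216–259 → 44 bp
Sorted largest to smallest: 163, 52, 44 bp.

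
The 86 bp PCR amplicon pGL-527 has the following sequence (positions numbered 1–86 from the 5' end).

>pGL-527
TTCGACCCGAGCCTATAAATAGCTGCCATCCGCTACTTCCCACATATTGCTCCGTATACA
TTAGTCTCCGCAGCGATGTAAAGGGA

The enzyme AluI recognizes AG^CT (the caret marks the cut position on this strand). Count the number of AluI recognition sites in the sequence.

1

AGCT occurs starting at position 21.
AluI cuts at 1 site.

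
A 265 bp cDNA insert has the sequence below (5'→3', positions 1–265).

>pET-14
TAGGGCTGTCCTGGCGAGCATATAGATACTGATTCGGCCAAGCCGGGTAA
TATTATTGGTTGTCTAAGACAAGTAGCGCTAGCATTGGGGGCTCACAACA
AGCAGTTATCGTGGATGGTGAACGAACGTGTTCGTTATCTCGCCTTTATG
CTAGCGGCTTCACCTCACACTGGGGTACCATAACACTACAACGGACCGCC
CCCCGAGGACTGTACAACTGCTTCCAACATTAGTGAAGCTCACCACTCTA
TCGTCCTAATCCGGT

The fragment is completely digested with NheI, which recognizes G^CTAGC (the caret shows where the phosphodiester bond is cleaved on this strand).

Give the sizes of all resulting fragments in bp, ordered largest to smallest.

115, 78, 72 bp

NheI sites (GCTAGC) start at positions 78, 150.
NheI cuts after the first base of each site, so after positions 78, 150.
Linear molecule, 2 cuts → 3 fragments:
  1–78 → 78 bp
  79–150 → 72 bp
  151–265 → 115 bp
Sorted largest to smallest: 115, 78, 72 bp.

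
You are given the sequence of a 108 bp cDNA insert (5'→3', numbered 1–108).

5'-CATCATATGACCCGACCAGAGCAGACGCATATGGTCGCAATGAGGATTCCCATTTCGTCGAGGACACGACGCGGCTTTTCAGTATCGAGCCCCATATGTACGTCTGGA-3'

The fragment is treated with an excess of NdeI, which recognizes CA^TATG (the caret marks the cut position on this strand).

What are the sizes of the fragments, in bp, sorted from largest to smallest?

65, 24, 14, 5 bp

NdeI sites (CATATG) start at positions 4, 28, 93.
NdeI cuts after base 2 of each site, so after positions 5, 29, 94.
Linear molecule, 3 cuts → 4 fragments:
  1–5 → 5 bp
  6–29 → 24 bp
  30–94 → 65 bp
  95–108 → 14 bp
Sorted largest to smallest: 65, 24, 14, 5 bp.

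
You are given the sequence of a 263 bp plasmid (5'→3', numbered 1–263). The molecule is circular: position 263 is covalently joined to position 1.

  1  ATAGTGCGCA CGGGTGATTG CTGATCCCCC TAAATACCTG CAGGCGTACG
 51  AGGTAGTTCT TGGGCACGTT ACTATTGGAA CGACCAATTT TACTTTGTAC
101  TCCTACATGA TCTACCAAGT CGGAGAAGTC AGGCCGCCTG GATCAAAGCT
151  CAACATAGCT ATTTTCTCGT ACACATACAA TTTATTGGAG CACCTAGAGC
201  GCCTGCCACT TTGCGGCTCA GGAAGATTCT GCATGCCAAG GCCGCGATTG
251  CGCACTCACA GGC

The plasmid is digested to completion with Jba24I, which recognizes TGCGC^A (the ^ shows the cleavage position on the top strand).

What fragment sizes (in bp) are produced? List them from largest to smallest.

244, 19 bp

Jba24I sites (TGCGCA) start at positions 5, 249.
Jba24I cuts after base 5 of each site (before the last base), so after positions 9, 253.
Circular molecule, 2 cuts → 2 fragments:
  10–253 → 244 bp
  254–263 then 1–9 → 10 + 9 = 19 bp
Sorted largest to smallest: 244, 19 bp.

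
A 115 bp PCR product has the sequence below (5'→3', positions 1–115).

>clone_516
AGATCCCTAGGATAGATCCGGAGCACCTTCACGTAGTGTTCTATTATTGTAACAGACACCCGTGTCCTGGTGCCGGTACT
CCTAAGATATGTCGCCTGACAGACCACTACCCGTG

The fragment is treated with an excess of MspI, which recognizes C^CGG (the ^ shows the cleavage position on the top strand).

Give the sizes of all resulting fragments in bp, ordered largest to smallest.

MspI sites (CCGG) start at positions 18, 73.
MspI cuts after the first base of each site, so after positions 18, 73.
Linear molecule, 2 cuts → 3 fragments:
  1–18 → 18 bp
  19–73 → 55 bp
  74–115 → 42 bp
Sorted largest to smallest: 55, 42, 18 bp.

55, 42, 18 bp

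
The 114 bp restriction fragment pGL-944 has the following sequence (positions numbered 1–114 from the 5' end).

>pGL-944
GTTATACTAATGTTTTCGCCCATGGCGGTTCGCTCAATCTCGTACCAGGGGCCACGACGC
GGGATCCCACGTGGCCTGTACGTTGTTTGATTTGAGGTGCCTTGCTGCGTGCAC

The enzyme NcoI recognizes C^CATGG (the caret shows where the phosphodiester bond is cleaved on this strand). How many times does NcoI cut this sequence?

1

CCATGG occurs starting at position 20.
NcoI cuts at 1 site.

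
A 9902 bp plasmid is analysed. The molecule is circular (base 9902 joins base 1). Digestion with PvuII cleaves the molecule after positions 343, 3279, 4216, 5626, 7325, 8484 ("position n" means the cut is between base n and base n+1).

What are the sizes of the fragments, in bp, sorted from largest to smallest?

Circular molecule, 6 cuts → 6 fragments:
  3279 − 343 = 2936 bp
  4216 − 3279 = 937 bp
  5626 − 4216 = 1410 bp
  7325 − 5626 = 1699 bp
  8484 − 7325 = 1159 bp
  wrap: 9902 − 8484 + 343 = 1761 bp
Sorted largest to smallest: 2936, 1761, 1699, 1410, 1159, 937 bp.

2936, 1761, 1699, 1410, 1159, 937 bp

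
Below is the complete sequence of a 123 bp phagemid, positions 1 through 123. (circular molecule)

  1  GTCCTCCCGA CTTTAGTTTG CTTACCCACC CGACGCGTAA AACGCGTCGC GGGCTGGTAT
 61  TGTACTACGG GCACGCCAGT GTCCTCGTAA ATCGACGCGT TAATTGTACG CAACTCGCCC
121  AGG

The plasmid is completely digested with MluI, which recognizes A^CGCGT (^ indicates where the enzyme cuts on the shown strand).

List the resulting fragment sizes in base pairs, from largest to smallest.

MluI sites (ACGCGT) start at positions 33, 42, 95.
MluI cuts after the first base of each site, so after positions 33, 42, 95.
Circular molecule, 3 cuts → 3 fragments:
  34–42 → 9 bp
  43–95 → 53 bp
  96–123 then 1–33 → 28 + 33 = 61 bp
Sorted largest to smallest: 61, 53, 9 bp.

61, 53, 9 bp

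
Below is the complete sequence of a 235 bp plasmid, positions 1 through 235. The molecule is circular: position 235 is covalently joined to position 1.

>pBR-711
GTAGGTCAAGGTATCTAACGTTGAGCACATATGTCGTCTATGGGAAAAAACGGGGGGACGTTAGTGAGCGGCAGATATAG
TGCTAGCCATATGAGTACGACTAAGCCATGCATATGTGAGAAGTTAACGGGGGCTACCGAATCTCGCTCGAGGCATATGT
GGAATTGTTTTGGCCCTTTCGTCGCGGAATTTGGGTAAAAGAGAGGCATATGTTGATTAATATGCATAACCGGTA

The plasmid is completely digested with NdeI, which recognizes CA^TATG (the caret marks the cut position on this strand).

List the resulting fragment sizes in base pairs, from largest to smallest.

NdeI sites (CATATG) start at positions 28, 88, 111, 154, 207.
NdeI cuts after base 2 of each site, so after positions 29, 89, 112, 155, 208.
Circular molecule, 5 cuts → 5 fragments:
  30–89 → 60 bp
  90–112 → 23 bp
  113–155 → 43 bp
  156–208 → 53 bp
  209–235 then 1–29 → 27 + 29 = 56 bp
Sorted largest to smallest: 60, 56, 53, 43, 23 bp.

60, 56, 53, 43, 23 bp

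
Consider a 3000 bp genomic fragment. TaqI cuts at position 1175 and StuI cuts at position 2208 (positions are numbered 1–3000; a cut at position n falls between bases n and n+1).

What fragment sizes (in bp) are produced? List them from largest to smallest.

1175, 1033, 792 bp

Combined cut positions (sorted): 1175, 2208.
Linear molecule, 2 cuts → 3 fragments:
  1175 − 0 = 1175 bp
  2208 − 1175 = 1033 bp
  3000 − 2208 = 792 bp
Sorted largest to smallest: 1175, 1033, 792 bp.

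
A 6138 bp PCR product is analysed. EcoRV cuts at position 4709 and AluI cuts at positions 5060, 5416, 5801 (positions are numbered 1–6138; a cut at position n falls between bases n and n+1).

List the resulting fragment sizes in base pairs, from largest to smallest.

Combined cut positions (sorted): 4709, 5060, 5416, 5801.
Linear molecule, 4 cuts → 5 fragments:
  4709 − 0 = 4709 bp
  5060 − 4709 = 351 bp
  5416 − 5060 = 356 bp
  5801 − 5416 = 385 bp
  6138 − 5801 = 337 bp
Sorted largest to smallest: 4709, 385, 356, 351, 337 bp.

4709, 385, 356, 351, 337 bp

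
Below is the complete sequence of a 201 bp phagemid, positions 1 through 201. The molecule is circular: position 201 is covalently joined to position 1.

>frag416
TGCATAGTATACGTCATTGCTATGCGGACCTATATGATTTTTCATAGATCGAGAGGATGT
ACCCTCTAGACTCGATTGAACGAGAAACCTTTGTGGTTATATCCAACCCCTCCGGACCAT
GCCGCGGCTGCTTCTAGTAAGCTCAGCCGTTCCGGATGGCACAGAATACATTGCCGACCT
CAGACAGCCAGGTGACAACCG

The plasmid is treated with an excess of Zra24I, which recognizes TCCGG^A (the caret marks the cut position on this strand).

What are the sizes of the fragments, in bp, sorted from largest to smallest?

161, 40 bp

Zra24I sites (TCCGGA) start at positions 111, 151.
Zra24I cuts after base 5 of each site (before the last base), so after positions 115, 155.
Circular molecule, 2 cuts → 2 fragments:
  116–155 → 40 bp
  156–201 then 1–115 → 46 + 115 = 161 bp
Sorted largest to smallest: 161, 40 bp.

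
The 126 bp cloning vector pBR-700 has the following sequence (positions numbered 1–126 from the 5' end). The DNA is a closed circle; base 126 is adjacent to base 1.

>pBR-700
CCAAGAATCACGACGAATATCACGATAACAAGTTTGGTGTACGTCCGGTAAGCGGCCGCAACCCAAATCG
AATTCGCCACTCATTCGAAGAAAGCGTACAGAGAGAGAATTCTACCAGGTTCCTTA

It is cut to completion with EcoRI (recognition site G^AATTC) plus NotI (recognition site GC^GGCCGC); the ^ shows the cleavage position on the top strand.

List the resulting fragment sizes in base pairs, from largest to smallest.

72, 37, 17 bp

EcoRI sites (GAATTC) start at positions 70, 107.
EcoRI cuts after the first base of each site, so after positions 70, 107.
The NotI site (GCGGCCGC) starts at position 52.
NotI cuts after base 2 of each site, so after position 53.
Combined cut positions: 53, 70, 107.
Circular molecule, 3 cuts → 3 fragments:
  54–70 → 17 bp
  71–107 → 37 bp
  108–126 then 1–53 → 19 + 53 = 72 bp
Sorted largest to smallest: 72, 37, 17 bp.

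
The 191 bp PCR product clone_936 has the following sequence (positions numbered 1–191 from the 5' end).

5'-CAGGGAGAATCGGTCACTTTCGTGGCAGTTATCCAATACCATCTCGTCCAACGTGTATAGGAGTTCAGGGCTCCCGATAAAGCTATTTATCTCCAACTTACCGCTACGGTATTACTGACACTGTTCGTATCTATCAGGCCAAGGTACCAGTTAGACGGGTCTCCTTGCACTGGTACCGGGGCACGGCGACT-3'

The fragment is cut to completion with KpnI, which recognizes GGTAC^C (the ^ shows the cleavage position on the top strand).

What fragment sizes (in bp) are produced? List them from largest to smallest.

147, 29, 15 bp

KpnI sites (GGTACC) start at positions 143, 172.
KpnI cuts after base 5 of each site (before the last base), so after positions 147, 176.
Linear molecule, 2 cuts → 3 fragments:
  1–147 → 147 bp
  148–176 → 29 bp
  177–191 → 15 bp
Sorted largest to smallest: 147, 29, 15 bp.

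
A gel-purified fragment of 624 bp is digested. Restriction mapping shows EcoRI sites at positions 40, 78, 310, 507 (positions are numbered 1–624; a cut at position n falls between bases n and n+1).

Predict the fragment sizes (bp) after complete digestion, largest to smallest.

Linear molecule, 4 cuts → 5 fragments:
  40 − 0 = 40 bp
  78 − 40 = 38 bp
  310 − 78 = 232 bp
  507 − 310 = 197 bp
  624 − 507 = 117 bp
Sorted largest to smallest: 232, 197, 117, 40, 38 bp.

232, 197, 117, 40, 38 bp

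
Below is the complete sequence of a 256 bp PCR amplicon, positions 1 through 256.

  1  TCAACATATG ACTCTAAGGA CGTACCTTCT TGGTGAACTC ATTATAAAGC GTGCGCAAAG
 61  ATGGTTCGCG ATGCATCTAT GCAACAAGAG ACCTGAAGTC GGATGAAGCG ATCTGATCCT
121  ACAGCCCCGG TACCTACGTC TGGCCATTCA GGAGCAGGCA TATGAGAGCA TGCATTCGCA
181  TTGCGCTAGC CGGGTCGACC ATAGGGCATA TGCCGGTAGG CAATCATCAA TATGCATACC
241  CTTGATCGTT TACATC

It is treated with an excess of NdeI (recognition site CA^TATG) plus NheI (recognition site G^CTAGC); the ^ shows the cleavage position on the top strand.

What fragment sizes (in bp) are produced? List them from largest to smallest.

154, 48, 25, 23, 6 bp

NdeI sites (CATATG) start at positions 5, 159, 207.
NdeI cuts after base 2 of each site, so after positions 6, 160, 208.
The NheI site (GCTAGC) starts at position 185.
NheI cuts after the first base of each site, so after position 185.
Combined cut positions: 6, 160, 185, 208.
Linear molecule, 4 cuts → 5 fragments:
  1–6 → 6 bp
  7–160 → 154 bp
  161–185 → 25 bp
  186–208 → 23 bp
  209–256 → 48 bp
Sorted largest to smallest: 154, 48, 25, 23, 6 bp.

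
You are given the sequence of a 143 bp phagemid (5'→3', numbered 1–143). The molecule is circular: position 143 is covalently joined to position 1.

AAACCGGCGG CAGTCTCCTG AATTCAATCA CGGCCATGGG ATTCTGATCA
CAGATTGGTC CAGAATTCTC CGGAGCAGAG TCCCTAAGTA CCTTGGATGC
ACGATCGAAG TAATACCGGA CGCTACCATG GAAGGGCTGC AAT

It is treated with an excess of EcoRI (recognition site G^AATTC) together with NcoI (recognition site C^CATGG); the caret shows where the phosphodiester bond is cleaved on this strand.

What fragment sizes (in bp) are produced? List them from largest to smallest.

63, 37, 29, 14 bp

EcoRI sites (GAATTC) start at positions 20, 63.
EcoRI cuts after the first base of each site, so after positions 20, 63.
NcoI sites (CCATGG) start at positions 34, 126.
NcoI cuts after the first base of each site, so after positions 34, 126.
Combined cut positions: 20, 34, 63, 126.
Circular molecule, 4 cuts → 4 fragments:
  21–34 → 14 bp
  35–63 → 29 bp
  64–126 → 63 bp
  127–143 then 1–20 → 17 + 20 = 37 bp
Sorted largest to smallest: 63, 37, 29, 14 bp.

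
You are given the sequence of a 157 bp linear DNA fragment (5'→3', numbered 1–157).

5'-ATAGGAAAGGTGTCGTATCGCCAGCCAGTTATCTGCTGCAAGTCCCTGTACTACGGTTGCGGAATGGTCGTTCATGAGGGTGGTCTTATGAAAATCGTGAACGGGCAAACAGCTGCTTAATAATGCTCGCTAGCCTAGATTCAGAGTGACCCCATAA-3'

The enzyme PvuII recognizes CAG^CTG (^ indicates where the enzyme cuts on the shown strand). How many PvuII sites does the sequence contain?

CAGCTG occurs starting at position 110.
PvuII cuts at 1 site.

1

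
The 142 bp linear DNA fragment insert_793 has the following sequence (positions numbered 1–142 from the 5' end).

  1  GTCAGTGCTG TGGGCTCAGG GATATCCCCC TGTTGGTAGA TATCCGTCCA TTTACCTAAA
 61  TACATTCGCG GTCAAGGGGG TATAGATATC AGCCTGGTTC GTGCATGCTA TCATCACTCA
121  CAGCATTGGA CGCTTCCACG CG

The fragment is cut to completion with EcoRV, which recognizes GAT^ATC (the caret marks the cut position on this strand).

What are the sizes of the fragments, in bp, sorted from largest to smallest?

55, 46, 23, 18 bp

EcoRV sites (GATATC) start at positions 21, 39, 85.
EcoRV cuts after base 3 of each site, so after positions 23, 41, 87.
Linear molecule, 3 cuts → 4 fragments:
  1–23 → 23 bp
  24–41 → 18 bp
  42–87 → 46 bp
  88–142 → 55 bp
Sorted largest to smallest: 55, 46, 23, 18 bp.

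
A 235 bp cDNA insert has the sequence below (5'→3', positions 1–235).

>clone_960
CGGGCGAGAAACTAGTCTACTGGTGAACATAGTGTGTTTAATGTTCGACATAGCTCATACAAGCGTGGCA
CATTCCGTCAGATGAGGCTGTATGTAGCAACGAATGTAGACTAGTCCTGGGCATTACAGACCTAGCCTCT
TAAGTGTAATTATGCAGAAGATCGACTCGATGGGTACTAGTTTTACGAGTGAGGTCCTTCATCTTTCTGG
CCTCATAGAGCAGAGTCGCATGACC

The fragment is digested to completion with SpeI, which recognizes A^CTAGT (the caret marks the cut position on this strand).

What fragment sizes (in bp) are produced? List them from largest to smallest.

99, 66, 59, 11 bp

SpeI sites (ACTAGT) start at positions 11, 110, 176.
SpeI cuts after the first base of each site, so after positions 11, 110, 176.
Linear molecule, 3 cuts → 4 fragments:
  1–11 → 11 bp
  12–110 → 99 bp
  111–176 → 66 bp
  177–235 → 59 bp
Sorted largest to smallest: 99, 66, 59, 11 bp.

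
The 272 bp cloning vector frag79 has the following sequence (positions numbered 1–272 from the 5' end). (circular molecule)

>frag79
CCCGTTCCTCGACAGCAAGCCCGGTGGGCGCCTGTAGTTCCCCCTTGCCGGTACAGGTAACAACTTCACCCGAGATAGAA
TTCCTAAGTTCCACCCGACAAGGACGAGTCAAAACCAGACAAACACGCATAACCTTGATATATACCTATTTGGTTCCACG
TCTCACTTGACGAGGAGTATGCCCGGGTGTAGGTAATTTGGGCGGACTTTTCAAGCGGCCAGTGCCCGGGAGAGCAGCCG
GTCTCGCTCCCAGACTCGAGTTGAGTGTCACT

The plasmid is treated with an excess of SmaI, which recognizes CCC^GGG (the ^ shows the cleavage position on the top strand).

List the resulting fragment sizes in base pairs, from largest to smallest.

229, 43 bp

SmaI sites (CCCGGG) start at positions 182, 225.
SmaI cuts after base 3 of each site, so after positions 184, 227.
Circular molecule, 2 cuts → 2 fragments:
  185–227 → 43 bp
  228–272 then 1–184 → 45 + 184 = 229 bp
Sorted largest to smallest: 229, 43 bp.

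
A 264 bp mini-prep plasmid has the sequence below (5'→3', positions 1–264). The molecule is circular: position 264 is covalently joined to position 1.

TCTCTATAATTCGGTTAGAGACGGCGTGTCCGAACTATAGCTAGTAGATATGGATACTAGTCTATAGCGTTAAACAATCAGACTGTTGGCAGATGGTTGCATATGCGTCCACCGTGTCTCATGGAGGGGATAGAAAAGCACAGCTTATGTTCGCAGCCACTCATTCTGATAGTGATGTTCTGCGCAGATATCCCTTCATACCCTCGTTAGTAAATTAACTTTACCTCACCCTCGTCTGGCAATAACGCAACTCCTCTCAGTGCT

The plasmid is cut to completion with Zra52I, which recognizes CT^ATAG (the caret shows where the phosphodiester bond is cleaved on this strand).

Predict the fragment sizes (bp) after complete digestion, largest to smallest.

237, 27 bp

Zra52I sites (CTATAG) start at positions 35, 62.
Zra52I cuts after base 2 of each site, so after positions 36, 63.
Circular molecule, 2 cuts → 2 fragments:
  37–63 → 27 bp
  64–264 then 1–36 → 201 + 36 = 237 bp
Sorted largest to smallest: 237, 27 bp.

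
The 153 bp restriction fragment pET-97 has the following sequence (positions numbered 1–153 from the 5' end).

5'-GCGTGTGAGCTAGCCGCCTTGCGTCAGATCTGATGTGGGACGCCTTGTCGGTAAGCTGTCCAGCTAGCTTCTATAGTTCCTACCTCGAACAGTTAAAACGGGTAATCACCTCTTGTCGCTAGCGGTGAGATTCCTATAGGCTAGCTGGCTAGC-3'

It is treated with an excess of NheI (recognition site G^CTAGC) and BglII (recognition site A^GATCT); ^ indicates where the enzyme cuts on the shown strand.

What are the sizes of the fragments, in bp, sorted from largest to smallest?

55, 37, 22, 17, 9, 8, 5 bp

NheI sites (GCTAGC) start at positions 9, 63, 118, 140, 148.
NheI cuts after the first base of each site, so after positions 9, 63, 118, 140, 148.
The BglII site (AGATCT) starts at position 26.
BglII cuts after the first base of each site, so after position 26.
Combined cut positions: 9, 26, 63, 118, 140, 148.
Linear molecule, 6 cuts → 7 fragments:
  1–9 → 9 bp
  10–26 → 17 bp
  27–63 → 37 bp
  64–118 → 55 bp
  119–140 → 22 bp
  141–148 → 8 bp
  149–153 → 5 bp
Sorted largest to smallest: 55, 37, 22, 17, 9, 8, 5 bp.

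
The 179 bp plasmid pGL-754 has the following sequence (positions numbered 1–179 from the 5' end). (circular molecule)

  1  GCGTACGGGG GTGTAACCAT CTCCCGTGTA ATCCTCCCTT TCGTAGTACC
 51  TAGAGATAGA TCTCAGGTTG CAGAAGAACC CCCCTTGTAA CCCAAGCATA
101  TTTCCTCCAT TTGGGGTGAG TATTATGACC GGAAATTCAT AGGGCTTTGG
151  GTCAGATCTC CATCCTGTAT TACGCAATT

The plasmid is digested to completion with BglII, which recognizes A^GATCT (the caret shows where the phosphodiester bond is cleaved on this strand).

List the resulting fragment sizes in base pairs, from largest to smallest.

96, 83 bp

BglII sites (AGATCT) start at positions 58, 154.
BglII cuts after the first base of each site, so after positions 58, 154.
Circular molecule, 2 cuts → 2 fragments:
  59–154 → 96 bp
  155–179 then 1–58 → 25 + 58 = 83 bp
Sorted largest to smallest: 96, 83 bp.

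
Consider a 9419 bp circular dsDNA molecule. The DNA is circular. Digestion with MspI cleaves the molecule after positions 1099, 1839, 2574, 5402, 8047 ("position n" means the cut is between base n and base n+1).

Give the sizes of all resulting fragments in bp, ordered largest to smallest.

2828, 2645, 2471, 740, 735 bp

Circular molecule, 5 cuts → 5 fragments:
  1839 − 1099 = 740 bp
  2574 − 1839 = 735 bp
  5402 − 2574 = 2828 bp
  8047 − 5402 = 2645 bp
  wrap: 9419 − 8047 + 1099 = 2471 bp
Sorted largest to smallest: 2828, 2645, 2471, 740, 735 bp.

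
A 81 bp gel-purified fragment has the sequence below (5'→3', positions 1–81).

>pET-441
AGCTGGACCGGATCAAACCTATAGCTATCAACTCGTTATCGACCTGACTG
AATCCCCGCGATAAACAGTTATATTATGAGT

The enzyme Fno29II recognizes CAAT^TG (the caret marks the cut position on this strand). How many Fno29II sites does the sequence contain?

No occurrence of CAATTG is present in the sequence.
Fno29II does not cut: 0 sites.

0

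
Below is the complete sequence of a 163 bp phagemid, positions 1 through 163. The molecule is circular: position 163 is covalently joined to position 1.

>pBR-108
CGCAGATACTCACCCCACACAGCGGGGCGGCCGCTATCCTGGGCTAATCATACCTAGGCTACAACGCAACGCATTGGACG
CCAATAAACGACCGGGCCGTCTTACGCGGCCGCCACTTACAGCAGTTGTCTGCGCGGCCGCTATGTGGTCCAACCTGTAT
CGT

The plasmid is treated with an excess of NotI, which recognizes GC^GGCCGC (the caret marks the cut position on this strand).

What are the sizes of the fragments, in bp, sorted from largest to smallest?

NotI sites (GCGGCCGC) start at positions 27, 106, 134.
NotI cuts after base 2 of each site, so after positions 28, 107, 135.
Circular molecule, 3 cuts → 3 fragments:
  29–107 → 79 bp
  108–135 → 28 bp
  136–163 then 1–28 → 28 + 28 = 56 bp
Sorted largest to smallest: 79, 56, 28 bp.

79, 56, 28 bp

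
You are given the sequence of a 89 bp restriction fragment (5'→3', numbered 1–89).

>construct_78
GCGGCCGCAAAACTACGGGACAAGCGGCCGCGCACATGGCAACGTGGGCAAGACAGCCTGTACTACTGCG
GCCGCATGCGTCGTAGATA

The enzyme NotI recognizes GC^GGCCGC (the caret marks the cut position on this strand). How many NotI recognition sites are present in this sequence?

GCGGCCGC occurs starting at positions 1, 24, 68.
NotI cuts at 3 sites.

3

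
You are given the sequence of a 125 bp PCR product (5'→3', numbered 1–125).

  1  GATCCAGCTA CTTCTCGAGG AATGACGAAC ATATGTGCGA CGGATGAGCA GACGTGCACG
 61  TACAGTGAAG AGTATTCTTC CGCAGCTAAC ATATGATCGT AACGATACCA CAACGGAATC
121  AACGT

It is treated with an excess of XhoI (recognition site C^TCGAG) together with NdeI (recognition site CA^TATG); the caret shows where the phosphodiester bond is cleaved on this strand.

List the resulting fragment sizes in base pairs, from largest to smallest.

The XhoI site (CTCGAG) starts at position 14.
XhoI cuts after the first base of each site, so after position 14.
NdeI sites (CATATG) start at positions 30, 90.
NdeI cuts after base 2 of each site, so after positions 31, 91.
Combined cut positions: 14, 31, 91.
Linear molecule, 3 cuts → 4 fragments:
  1–14 → 14 bp
  15–31 → 17 bp
  32–91 → 60 bp
  92–125 → 34 bp
Sorted largest to smallest: 60, 34, 17, 14 bp.

60, 34, 17, 14 bp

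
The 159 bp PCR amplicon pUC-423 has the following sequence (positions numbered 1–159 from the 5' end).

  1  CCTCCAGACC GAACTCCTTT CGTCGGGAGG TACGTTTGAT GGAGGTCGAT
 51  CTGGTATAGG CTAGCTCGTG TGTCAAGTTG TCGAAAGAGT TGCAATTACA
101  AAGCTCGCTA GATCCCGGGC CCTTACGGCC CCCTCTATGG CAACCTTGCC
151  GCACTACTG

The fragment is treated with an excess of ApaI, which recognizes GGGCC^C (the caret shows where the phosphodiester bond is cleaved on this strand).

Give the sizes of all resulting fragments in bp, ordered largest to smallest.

The ApaI site (GGGCCC) starts at position 117.
ApaI cuts after base 5 of each site (before the last base), so after position 121.
Linear molecule, 1 cut → 2 fragments:
  1–121 → 121 bp
  122–159 → 38 bp
Sorted largest to smallest: 121, 38 bp.

121, 38 bp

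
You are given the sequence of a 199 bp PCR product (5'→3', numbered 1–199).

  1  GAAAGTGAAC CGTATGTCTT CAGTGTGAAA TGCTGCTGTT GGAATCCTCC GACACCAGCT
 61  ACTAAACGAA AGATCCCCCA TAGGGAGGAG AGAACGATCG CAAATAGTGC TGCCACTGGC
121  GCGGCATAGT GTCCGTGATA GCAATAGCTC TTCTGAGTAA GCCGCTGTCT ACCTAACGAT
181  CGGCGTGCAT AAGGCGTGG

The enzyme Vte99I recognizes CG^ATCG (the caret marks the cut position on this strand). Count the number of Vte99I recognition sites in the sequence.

CGATCG occurs starting at positions 95, 177.
Vte99I cuts at 2 sites.

2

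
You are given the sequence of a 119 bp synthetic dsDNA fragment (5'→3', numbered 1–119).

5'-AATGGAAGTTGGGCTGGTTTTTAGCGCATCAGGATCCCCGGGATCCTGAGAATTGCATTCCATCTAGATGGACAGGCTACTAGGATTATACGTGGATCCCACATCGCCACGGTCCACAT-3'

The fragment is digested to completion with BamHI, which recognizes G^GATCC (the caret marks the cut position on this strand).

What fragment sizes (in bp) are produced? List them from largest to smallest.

BamHI sites (GGATCC) start at positions 32, 41, 94.
BamHI cuts after the first base of each site, so after positions 32, 41, 94.
Linear molecule, 3 cuts → 4 fragments:
  1–32 → 32 bp
  33–41 → 9 bp
  42–94 → 53 bp
  95–119 → 25 bp
Sorted largest to smallest: 53, 32, 25, 9 bp.

53, 32, 25, 9 bp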